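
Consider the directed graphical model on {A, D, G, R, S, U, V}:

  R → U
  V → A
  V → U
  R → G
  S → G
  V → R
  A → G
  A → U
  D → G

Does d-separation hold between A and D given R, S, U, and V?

Yes

Enumerating the 5 paths from A to D and testing each for blocking by {R, S, U, V}:
Path 1: A ← V → R → G ← D
  V is a fork here and V is conditioned on, so the path is blocked at V.
Path 2: A ← V → U ← R → G ← D
  V is a fork here and V is conditioned on, so the path is blocked at V.
Path 3: A → G ← D
  G is a collider here and neither G nor any of its descendants is conditioned on, so the collider stays closed — the path is blocked at G.
Path 4: A → U ← V → R → G ← D
  V is a fork here and V is conditioned on, so the path is blocked at V.
Path 5: A → U ← R → G ← D
  R is a fork here and R is conditioned on, so the path is blocked at R.
All paths are blocked; A ⊥ D | {R, S, U, V} holds.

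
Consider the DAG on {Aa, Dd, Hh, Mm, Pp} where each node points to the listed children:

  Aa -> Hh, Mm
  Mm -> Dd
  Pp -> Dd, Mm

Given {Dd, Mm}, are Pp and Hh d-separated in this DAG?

No

2 paths connect Pp and Hh; each must be blocked for d-separation to hold:
  1. Pp → Dd ← Mm ← Aa → Hh — Dd:collider[open]; Mm:chain[blocks]; Aa:fork[open] ⇒ blocked
  2. Pp → Mm ← Aa → Hh — Mm:collider[open]; Aa:fork[open] ⇒ active
At least one path is unblocked, so d-separation fails.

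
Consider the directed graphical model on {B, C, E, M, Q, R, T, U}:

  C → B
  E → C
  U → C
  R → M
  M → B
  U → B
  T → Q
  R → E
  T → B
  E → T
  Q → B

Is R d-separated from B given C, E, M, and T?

We examine all 5 paths between R and B:
Path 1: R → M → B
  M is a chain here and M is conditioned on, so the path is blocked at M.
Path 2: R → E → T → B
  E is a chain here and E is conditioned on, so the path is blocked at E.
Path 3: R → E → T → Q → B
  E is a chain here and E is conditioned on, so the path is blocked at E.
Path 4: R → E → C ← U → B
  E is a chain here and E is conditioned on, so the path is blocked at E.
Path 5: R → E → C → B
  E is a chain here and E is conditioned on, so the path is blocked at E.
All paths are blocked; R ⊥ B | {C, E, M, T} holds.

Yes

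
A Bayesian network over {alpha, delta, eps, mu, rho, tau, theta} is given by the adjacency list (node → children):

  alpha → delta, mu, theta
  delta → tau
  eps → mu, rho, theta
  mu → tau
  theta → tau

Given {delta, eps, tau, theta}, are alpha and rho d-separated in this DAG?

We examine all 6 paths between alpha and rho:
Path 1: alpha → mu → tau ← theta ← eps → rho
  theta is a chain here and theta is conditioned on, so the path is blocked at theta.
Path 2: alpha → mu ← eps → rho
  eps is a fork here and eps is conditioned on, so the path is blocked at eps.
Path 3: alpha → theta → tau ← mu ← eps → rho
  theta is a chain here and theta is conditioned on, so the path is blocked at theta.
Path 4: alpha → theta ← eps → rho
  eps is a fork here and eps is conditioned on, so the path is blocked at eps.
Path 5: alpha → delta → tau ← mu ← eps → rho
  delta is a chain here and delta is conditioned on, so the path is blocked at delta.
Path 6: alpha → delta → tau ← theta ← eps → rho
  delta is a chain here and delta is conditioned on, so the path is blocked at delta.
Since every path is blocked, d-separation holds.

Yes — alpha and rho are d-separated given {delta, eps, tau, theta}.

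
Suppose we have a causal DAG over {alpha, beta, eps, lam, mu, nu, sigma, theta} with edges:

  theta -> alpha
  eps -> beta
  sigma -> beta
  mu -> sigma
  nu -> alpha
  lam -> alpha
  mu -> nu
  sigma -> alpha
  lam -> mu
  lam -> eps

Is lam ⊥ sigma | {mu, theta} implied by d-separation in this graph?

Yes

5 paths connect lam and sigma; each must be blocked for d-separation to hold:
Path 1: lam → alpha ← sigma
  alpha is a collider here and neither alpha nor any of its descendants is conditioned on, so the collider stays closed — the path is blocked at alpha.
Path 2: lam → alpha ← nu ← mu → sigma
  alpha is a collider here and neither alpha nor any of its descendants is conditioned on, so the collider stays closed — the path is blocked at alpha.
Path 3: lam → mu → sigma
  mu is a chain here and mu is conditioned on, so the path is blocked at mu.
Path 4: lam → mu → nu → alpha ← sigma
  mu is a chain here and mu is conditioned on, so the path is blocked at mu.
Path 5: lam → eps → beta ← sigma
  beta is a collider here and neither beta nor any of its descendants is conditioned on, so the collider stays closed — the path is blocked at beta.
All paths are blocked; lam ⊥ sigma | {mu, theta} holds.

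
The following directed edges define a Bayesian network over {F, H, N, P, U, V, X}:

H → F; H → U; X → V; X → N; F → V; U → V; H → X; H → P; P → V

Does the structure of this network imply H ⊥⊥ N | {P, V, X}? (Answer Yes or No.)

Yes

We examine all 4 paths between H and N:
  1. H → X → N — X:chain[blocks] ⇒ blocked
  2. H → U → V ← X → N — U:chain[open]; V:collider[open]; X:fork[blocks] ⇒ blocked
  3. H → F → V ← X → N — F:chain[open]; V:collider[open]; X:fork[blocks] ⇒ blocked
  4. H → P → V ← X → N — P:chain[blocks]; V:collider[open]; X:fork[blocks] ⇒ blocked
Every path is blocked, so H and N are d-separated given {P, V, X}.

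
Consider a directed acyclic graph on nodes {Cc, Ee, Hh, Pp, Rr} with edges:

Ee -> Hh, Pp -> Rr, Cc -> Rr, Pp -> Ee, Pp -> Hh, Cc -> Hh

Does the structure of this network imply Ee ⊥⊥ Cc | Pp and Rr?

Yes

There are 4 undirected paths between Ee and Cc; checking each against the conditioning set {Pp, Rr}:
Path 1: Ee → Hh ← Cc
  Hh is a collider here and neither Hh nor any of its descendants is conditioned on, so the collider stays closed — the path is blocked at Hh.
Path 2: Ee → Hh ← Pp → Rr ← Cc
  Hh is a collider here and neither Hh nor any of its descendants is conditioned on, so the collider stays closed — the path is blocked at Hh.
Path 3: Ee ← Pp → Hh ← Cc
  Pp is a fork here and Pp is conditioned on, so the path is blocked at Pp.
Path 4: Ee ← Pp → Rr ← Cc
  Pp is a fork here and Pp is conditioned on, so the path is blocked at Pp.
All paths are blocked; Ee ⊥ Cc | {Pp, Rr} holds.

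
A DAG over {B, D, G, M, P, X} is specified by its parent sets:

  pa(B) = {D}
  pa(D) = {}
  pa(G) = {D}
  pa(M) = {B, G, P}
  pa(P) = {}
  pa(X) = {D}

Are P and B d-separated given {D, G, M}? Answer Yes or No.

No

There are 2 undirected paths between P and B; checking each against the conditioning set {D, G, M}:
Path 1: P → M ← B
  M is a collider and M is conditioned on, which opens it — no node blocks this path, so it is active.
Path 2: P → M ← G ← D → B
  G is a chain here and G is conditioned on, so the path is blocked at G.
Since the path P → M ← B is active, P and B are not d-separated given {D, G, M}.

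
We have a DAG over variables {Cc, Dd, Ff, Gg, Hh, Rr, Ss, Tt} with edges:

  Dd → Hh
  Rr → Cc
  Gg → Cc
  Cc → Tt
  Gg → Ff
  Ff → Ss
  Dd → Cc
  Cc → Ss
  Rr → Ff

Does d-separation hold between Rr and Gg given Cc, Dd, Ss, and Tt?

No

4 paths connect Rr and Gg; each must be blocked for d-separation to hold:
Path 1: Rr → Cc → Ss ← Ff ← Gg
  Cc is a chain here and Cc is conditioned on, so the path is blocked at Cc.
Path 2: Rr → Cc ← Gg
  Cc is a collider and Cc is conditioned on, which opens it — no node blocks this path, so it is active.
Path 3: Rr → Ff → Ss ← Cc ← Gg
  Cc is a chain here and Cc is conditioned on, so the path is blocked at Cc.
Path 4: Rr → Ff ← Gg
  Ff is a collider and its descendant Ss is conditioned on, which opens it — no node blocks this path, so it is active.
Because an active path exists, Rr and Gg are not d-separated.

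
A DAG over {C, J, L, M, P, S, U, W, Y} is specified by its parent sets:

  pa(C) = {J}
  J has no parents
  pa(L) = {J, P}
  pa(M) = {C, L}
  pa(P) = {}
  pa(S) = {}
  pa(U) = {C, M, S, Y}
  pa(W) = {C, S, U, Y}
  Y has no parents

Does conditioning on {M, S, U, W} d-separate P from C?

6 paths connect P and C; each must be blocked for d-separation to hold:
Path 1: P → L ← J → C
  L is a collider and its descendant M is conditioned on, which opens it; J is a fork and J is not conditioned on — no node blocks this path, so it is active.
Path 2: P → L → M ← C
  L is a chain and L is not conditioned on; M is a collider and M is conditioned on, which opens it — no node blocks this path, so it is active.
Path 3: P → L → M → U ← C
  M is a chain here and M is conditioned on, so the path is blocked at M.
Path 4: P → L → M → U ← S → W ← C
  M is a chain here and M is conditioned on, so the path is blocked at M.
Path 5: P → L → M → U ← Y → W ← C
  M is a chain here and M is conditioned on, so the path is blocked at M.
Path 6: P → L → M → U → W ← C
  M is a chain here and M is conditioned on, so the path is blocked at M.
Since the path P → L ← J → C is active, P and C are not d-separated given {M, S, U, W}.

No — P and C are not d-separated given {M, S, U, W}.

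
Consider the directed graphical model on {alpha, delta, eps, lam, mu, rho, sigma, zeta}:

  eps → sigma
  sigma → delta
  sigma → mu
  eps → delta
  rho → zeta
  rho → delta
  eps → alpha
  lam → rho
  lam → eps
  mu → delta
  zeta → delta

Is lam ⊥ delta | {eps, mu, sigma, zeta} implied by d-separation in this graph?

There are 5 undirected paths between lam and delta; checking each against the conditioning set {eps, mu, sigma, zeta}:
  1. lam → rho → zeta → delta — rho:chain[open]; zeta:chain[blocks] ⇒ blocked
  2. lam → rho → delta — rho:chain[open] ⇒ active
  3. lam → eps → delta — eps:chain[blocks] ⇒ blocked
  4. lam → eps → sigma → delta — eps:chain[blocks]; sigma:chain[blocks] ⇒ blocked
  5. lam → eps → sigma → mu → delta — eps:chain[blocks]; sigma:chain[blocks]; mu:chain[blocks] ⇒ blocked
Since the path lam → rho → delta is active, lam and delta are not d-separated given {eps, mu, sigma, zeta}.

No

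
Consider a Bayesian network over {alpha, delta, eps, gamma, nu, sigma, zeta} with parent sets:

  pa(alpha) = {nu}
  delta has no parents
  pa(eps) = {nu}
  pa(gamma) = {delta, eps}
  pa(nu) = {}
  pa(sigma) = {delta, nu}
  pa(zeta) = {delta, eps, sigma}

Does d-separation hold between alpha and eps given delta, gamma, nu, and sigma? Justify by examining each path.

There are 5 undirected paths between alpha and eps; checking each against the conditioning set {delta, gamma, nu, sigma}:
  1. alpha ← nu → sigma → zeta ← delta → gamma ← eps — nu:fork[blocks]; sigma:chain[blocks]; zeta:collider[blocks]; delta:fork[blocks]; gamma:collider[open] ⇒ blocked
  2. alpha ← nu → sigma → zeta ← eps — nu:fork[blocks]; sigma:chain[blocks]; zeta:collider[blocks] ⇒ blocked
  3. alpha ← nu → sigma ← delta → zeta ← eps — nu:fork[blocks]; sigma:collider[open]; delta:fork[blocks]; zeta:collider[blocks] ⇒ blocked
  4. alpha ← nu → sigma ← delta → gamma ← eps — nu:fork[blocks]; sigma:collider[open]; delta:fork[blocks]; gamma:collider[open] ⇒ blocked
  5. alpha ← nu → eps — nu:fork[blocks] ⇒ blocked
All paths are blocked; alpha ⊥ eps | {delta, gamma, nu, sigma} holds.

Yes — alpha and eps are d-separated given {delta, gamma, nu, sigma}.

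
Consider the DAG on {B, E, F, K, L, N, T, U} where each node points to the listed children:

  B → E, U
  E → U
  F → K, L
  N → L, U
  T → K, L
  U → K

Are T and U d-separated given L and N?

We examine all 4 paths between T and U:
Path 1: T → K ← U
  K is a collider here and neither K nor any of its descendants is conditioned on, so the collider stays closed — the path is blocked at K.
Path 2: T → K ← F → L ← N → U
  K is a collider here and neither K nor any of its descendants is conditioned on, so the collider stays closed — the path is blocked at K.
Path 3: T → L ← N → U
  N is a fork here and N is conditioned on, so the path is blocked at N.
Path 4: T → L ← F → K ← U
  K is a collider here and neither K nor any of its descendants is conditioned on, so the collider stays closed — the path is blocked at K.
Every path is blocked, so T and U are d-separated given {L, N}.

Yes — T and U are d-separated given {L, N}.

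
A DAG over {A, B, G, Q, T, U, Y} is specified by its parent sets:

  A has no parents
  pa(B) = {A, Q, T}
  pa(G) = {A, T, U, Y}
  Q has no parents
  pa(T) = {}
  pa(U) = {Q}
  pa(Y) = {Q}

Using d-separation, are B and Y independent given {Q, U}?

Yes — B and Y are d-separated given {Q, U}.

Enumerating the 6 paths from B to Y and testing each for blocking by {Q, U}:
  1. B ← T → G ← Y — T:fork[open]; G:collider[blocks] ⇒ blocked
  2. B ← T → G ← U ← Q → Y — T:fork[open]; G:collider[blocks]; U:chain[blocks]; Q:fork[blocks] ⇒ blocked
  3. B ← Q → Y — Q:fork[blocks] ⇒ blocked
  4. B ← Q → U → G ← Y — Q:fork[blocks]; U:chain[blocks]; G:collider[blocks] ⇒ blocked
  5. B ← A → G ← Y — A:fork[open]; G:collider[blocks] ⇒ blocked
  6. B ← A → G ← U ← Q → Y — A:fork[open]; G:collider[blocks]; U:chain[blocks]; Q:fork[blocks] ⇒ blocked
Since every path is blocked, d-separation holds.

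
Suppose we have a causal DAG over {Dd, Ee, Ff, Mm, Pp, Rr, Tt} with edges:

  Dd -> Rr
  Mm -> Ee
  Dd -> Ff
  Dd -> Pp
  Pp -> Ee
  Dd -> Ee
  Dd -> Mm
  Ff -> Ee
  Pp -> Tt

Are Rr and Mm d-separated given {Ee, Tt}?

No — Rr and Mm are not d-separated given {Ee, Tt}.

We examine all 4 paths between Rr and Mm:
Path 1: Rr ← Dd → Ee ← Mm
  Dd is a fork and Dd is not conditioned on; Ee is a collider and Ee is conditioned on, which opens it — no node blocks this path, so it is active.
Path 2: Rr ← Dd → Ff → Ee ← Mm
  Dd is a fork and Dd is not conditioned on; Ff is a chain and Ff is not conditioned on; Ee is a collider and Ee is conditioned on, which opens it — no node blocks this path, so it is active.
Path 3: Rr ← Dd → Pp → Ee ← Mm
  Dd is a fork and Dd is not conditioned on; Pp is a chain and Pp is not conditioned on; Ee is a collider and Ee is conditioned on, which opens it — no node blocks this path, so it is active.
Path 4: Rr ← Dd → Mm
  Dd is a fork and Dd is not conditioned on — no node blocks this path, so it is active.
At least one path is unblocked, so d-separation fails.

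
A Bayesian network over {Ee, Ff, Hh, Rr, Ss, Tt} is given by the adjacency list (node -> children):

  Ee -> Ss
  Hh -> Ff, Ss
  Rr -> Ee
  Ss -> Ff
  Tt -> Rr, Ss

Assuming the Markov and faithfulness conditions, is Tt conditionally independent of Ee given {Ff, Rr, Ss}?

No

We examine all 2 paths between Tt and Ee:
Path 1: Tt → Rr → Ee
  Rr is a chain here and Rr is conditioned on, so the path is blocked at Rr.
Path 2: Tt → Ss ← Ee
  Ss is a collider and Ss is conditioned on, which opens it — no node blocks this path, so it is active.
At least one path is unblocked, so d-separation fails.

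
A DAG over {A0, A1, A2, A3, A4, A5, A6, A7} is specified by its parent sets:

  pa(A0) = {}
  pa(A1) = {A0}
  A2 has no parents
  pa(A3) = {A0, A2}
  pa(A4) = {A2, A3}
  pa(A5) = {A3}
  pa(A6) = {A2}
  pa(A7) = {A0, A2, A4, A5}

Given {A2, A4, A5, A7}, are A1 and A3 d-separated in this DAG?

No

There are 6 undirected paths between A1 and A3; checking each against the conditioning set {A2, A4, A5, A7}:
Path 1: A1 ← A0 → A3
  A0 is a fork and A0 is not conditioned on — no node blocks this path, so it is active.
Path 2: A1 ← A0 → A7 ← A5 ← A3
  A5 is a chain here and A5 is conditioned on, so the path is blocked at A5.
Path 3: A1 ← A0 → A7 ← A2 → A3
  A2 is a fork here and A2 is conditioned on, so the path is blocked at A2.
Path 4: A1 ← A0 → A7 ← A2 → A4 ← A3
  A2 is a fork here and A2 is conditioned on, so the path is blocked at A2.
Path 5: A1 ← A0 → A7 ← A4 ← A3
  A4 is a chain here and A4 is conditioned on, so the path is blocked at A4.
Path 6: A1 ← A0 → A7 ← A4 ← A2 → A3
  A4 is a chain here and A4 is conditioned on, so the path is blocked at A4.
Because an active path exists, A1 and A3 are not d-separated.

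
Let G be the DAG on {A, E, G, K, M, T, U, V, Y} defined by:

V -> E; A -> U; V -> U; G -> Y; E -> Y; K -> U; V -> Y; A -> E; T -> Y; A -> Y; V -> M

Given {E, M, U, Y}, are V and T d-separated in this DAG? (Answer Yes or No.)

We examine all 5 paths between V and T:
Path 1: V → U ← A → Y ← T
  U is a collider and U is conditioned on, which opens it; A is a fork and A is not conditioned on; Y is a collider and Y is conditioned on, which opens it — no node blocks this path, so it is active.
Path 2: V → U ← A → E → Y ← T
  E is a chain here and E is conditioned on, so the path is blocked at E.
Path 3: V → Y ← T
  Y is a collider and Y is conditioned on, which opens it — no node blocks this path, so it is active.
Path 4: V → E ← A → Y ← T
  E is a collider and E is conditioned on, which opens it; A is a fork and A is not conditioned on; Y is a collider and Y is conditioned on, which opens it — no node blocks this path, so it is active.
Path 5: V → E → Y ← T
  E is a chain here and E is conditioned on, so the path is blocked at E.
At least one path is unblocked, so d-separation fails.

No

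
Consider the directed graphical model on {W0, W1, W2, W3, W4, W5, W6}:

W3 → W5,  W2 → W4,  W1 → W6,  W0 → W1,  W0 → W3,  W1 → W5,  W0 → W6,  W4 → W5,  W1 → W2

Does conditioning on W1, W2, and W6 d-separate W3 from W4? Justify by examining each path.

Yes

We examine all 6 paths between W3 and W4:
  1. W3 ← W0 → W6 ← W1 → W2 → W4 — W0:fork[open]; W6:collider[open]; W1:fork[blocks]; W2:chain[blocks] ⇒ blocked
  2. W3 ← W0 → W6 ← W1 → W5 ← W4 — W0:fork[open]; W6:collider[open]; W1:fork[blocks]; W5:collider[blocks] ⇒ blocked
  3. W3 ← W0 → W1 → W2 → W4 — W0:fork[open]; W1:chain[blocks]; W2:chain[blocks] ⇒ blocked
  4. W3 ← W0 → W1 → W5 ← W4 — W0:fork[open]; W1:chain[blocks]; W5:collider[blocks] ⇒ blocked
  5. W3 → W5 ← W1 → W2 → W4 — W5:collider[blocks]; W1:fork[blocks]; W2:chain[blocks] ⇒ blocked
  6. W3 → W5 ← W4 — W5:collider[blocks] ⇒ blocked
Every path is blocked, so W3 and W4 are d-separated given {W1, W2, W6}.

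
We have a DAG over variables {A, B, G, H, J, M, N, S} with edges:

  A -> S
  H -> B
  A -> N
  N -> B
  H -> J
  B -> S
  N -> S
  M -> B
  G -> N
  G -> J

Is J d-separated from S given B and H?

No

Enumerating the 6 paths from J to S and testing each for blocking by {B, H}:
Path 1: J ← G → N ← A → S
  G is a fork and G is not conditioned on; N is a collider and its descendant B is conditioned on, which opens it; A is a fork and A is not conditioned on — no node blocks this path, so it is active.
Path 2: J ← G → N → B → S
  B is a chain here and B is conditioned on, so the path is blocked at B.
Path 3: J ← G → N → S
  G is a fork and G is not conditioned on; N is a chain and N is not conditioned on — no node blocks this path, so it is active.
Path 4: J ← H → B ← N ← A → S
  H is a fork here and H is conditioned on, so the path is blocked at H.
Path 5: J ← H → B ← N → S
  H is a fork here and H is conditioned on, so the path is blocked at H.
Path 6: J ← H → B → S
  H is a fork here and H is conditioned on, so the path is blocked at H.
At least one path is unblocked, so d-separation fails.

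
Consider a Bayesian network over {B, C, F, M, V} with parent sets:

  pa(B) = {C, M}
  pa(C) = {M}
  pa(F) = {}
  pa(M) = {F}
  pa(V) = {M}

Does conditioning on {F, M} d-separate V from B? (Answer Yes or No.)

2 paths connect V and B; each must be blocked for d-separation to hold:
Path 1: V ← M → C → B
  M is a fork here and M is conditioned on, so the path is blocked at M.
Path 2: V ← M → B
  M is a fork here and M is conditioned on, so the path is blocked at M.
Every path is blocked, so V and B are d-separated given {F, M}.

Yes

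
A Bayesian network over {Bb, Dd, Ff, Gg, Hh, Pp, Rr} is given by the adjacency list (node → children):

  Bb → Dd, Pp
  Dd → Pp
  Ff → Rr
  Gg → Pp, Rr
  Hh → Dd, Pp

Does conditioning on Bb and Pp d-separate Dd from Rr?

No

We examine all 3 paths between Dd and Rr:
Path 1: Dd ← Hh → Pp ← Gg → Rr
  Hh is a fork and Hh is not conditioned on; Pp is a collider and Pp is conditioned on, which opens it; Gg is a fork and Gg is not conditioned on — no node blocks this path, so it is active.
Path 2: Dd → Pp ← Gg → Rr
  Pp is a collider and Pp is conditioned on, which opens it; Gg is a fork and Gg is not conditioned on — no node blocks this path, so it is active.
Path 3: Dd ← Bb → Pp ← Gg → Rr
  Bb is a fork here and Bb is conditioned on, so the path is blocked at Bb.
Since the path Dd ← Hh → Pp ← Gg → Rr is active, Dd and Rr are not d-separated given {Bb, Pp}.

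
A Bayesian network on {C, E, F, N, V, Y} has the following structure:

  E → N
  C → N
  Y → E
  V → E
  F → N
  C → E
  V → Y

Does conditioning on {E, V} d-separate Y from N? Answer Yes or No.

There are 4 undirected paths between Y and N; checking each against the conditioning set {E, V}:
  1. Y → E ← C → N — E:collider[open]; C:fork[open] ⇒ active
  2. Y → E → N — E:chain[blocks] ⇒ blocked
  3. Y ← V → E ← C → N — V:fork[blocks]; E:collider[open]; C:fork[open] ⇒ blocked
  4. Y ← V → E → N — V:fork[blocks]; E:chain[blocks] ⇒ blocked
At least one path is unblocked, so d-separation fails.

No — Y and N are not d-separated given {E, V}.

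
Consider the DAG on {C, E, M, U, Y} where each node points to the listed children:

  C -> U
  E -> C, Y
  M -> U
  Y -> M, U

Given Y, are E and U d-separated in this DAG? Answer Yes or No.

No — E and U are not d-separated given {Y}.

There are 3 undirected paths between E and U; checking each against the conditioning set {Y}:
  1. E → Y → U — Y:chain[blocks] ⇒ blocked
  2. E → Y → M → U — Y:chain[blocks]; M:chain[open] ⇒ blocked
  3. E → C → U — C:chain[open] ⇒ active
At least one path is unblocked, so d-separation fails.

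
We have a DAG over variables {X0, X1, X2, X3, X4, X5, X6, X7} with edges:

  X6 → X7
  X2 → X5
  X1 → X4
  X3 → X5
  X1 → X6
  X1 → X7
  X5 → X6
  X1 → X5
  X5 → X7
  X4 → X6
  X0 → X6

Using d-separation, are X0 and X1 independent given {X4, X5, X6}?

No

Enumerating the 6 paths from X0 to X1 and testing each for blocking by {X4, X5, X6}:
Path 1: X0 → X6 → X7 ← X5 ← X1
  X6 is a chain here and X6 is conditioned on, so the path is blocked at X6.
Path 2: X0 → X6 → X7 ← X1
  X6 is a chain here and X6 is conditioned on, so the path is blocked at X6.
Path 3: X0 → X6 ← X5 → X7 ← X1
  X5 is a fork here and X5 is conditioned on, so the path is blocked at X5.
Path 4: X0 → X6 ← X5 ← X1
  X5 is a chain here and X5 is conditioned on, so the path is blocked at X5.
Path 5: X0 → X6 ← X1
  X6 is a collider and X6 is conditioned on, which opens it — no node blocks this path, so it is active.
Path 6: X0 → X6 ← X4 ← X1
  X4 is a chain here and X4 is conditioned on, so the path is blocked at X4.
Because an active path exists, X0 and X1 are not d-separated.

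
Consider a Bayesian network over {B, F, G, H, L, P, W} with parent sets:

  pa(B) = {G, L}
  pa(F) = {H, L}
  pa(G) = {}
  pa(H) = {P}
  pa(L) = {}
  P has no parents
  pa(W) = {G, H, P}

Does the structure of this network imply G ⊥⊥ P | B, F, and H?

Enumerating the 4 paths from G to P and testing each for blocking by {B, F, H}:
Path 1: G → B ← L → F ← H ← P
  H is a chain here and H is conditioned on, so the path is blocked at H.
Path 2: G → B ← L → F ← H → W ← P
  H is a fork here and H is conditioned on, so the path is blocked at H.
Path 3: G → W ← H ← P
  W is a collider here and neither W nor any of its descendants is conditioned on, so the collider stays closed — the path is blocked at W.
Path 4: G → W ← P
  W is a collider here and neither W nor any of its descendants is conditioned on, so the collider stays closed — the path is blocked at W.
All paths are blocked; G ⊥ P | {B, F, H} holds.

Yes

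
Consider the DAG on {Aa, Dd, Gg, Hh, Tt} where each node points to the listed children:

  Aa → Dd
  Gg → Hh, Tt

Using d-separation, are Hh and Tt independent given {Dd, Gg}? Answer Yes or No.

Only one path connects Hh and Tt:
  1. Hh ← Gg → Tt — Gg:fork[blocks] ⇒ blocked
All paths are blocked; Hh ⊥ Tt | {Dd, Gg} holds.

Yes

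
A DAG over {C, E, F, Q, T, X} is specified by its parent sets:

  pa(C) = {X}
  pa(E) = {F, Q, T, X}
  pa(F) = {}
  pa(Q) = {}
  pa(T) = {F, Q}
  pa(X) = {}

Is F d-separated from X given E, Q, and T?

Enumerating the 3 paths from F to X and testing each for blocking by {E, Q, T}:
Path 1: F → T ← Q → E ← X
  Q is a fork here and Q is conditioned on, so the path is blocked at Q.
Path 2: F → T → E ← X
  T is a chain here and T is conditioned on, so the path is blocked at T.
Path 3: F → E ← X
  E is a collider and E is conditioned on, which opens it — no node blocks this path, so it is active.
Since the path F → E ← X is active, F and X are not d-separated given {E, Q, T}.

No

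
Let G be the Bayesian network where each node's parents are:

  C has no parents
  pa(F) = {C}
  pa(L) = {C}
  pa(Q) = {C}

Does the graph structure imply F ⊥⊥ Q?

No — F and Q are not d-separated given ∅.

There is one path between F and Q:
Path 1: F ← C → Q
  C is a fork and C is not conditioned on — no node blocks this path, so it is active.
Because an active path exists, F and Q are not d-separated.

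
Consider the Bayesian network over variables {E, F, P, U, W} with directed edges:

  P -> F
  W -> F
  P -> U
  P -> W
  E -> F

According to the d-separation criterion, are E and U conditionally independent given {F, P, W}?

Enumerating the 2 paths from E to U and testing each for blocking by {F, P, W}:
Path 1: E → F ← P → U
  P is a fork here and P is conditioned on, so the path is blocked at P.
Path 2: E → F ← W ← P → U
  W is a chain here and W is conditioned on, so the path is blocked at W.
Since every path is blocked, d-separation holds.

Yes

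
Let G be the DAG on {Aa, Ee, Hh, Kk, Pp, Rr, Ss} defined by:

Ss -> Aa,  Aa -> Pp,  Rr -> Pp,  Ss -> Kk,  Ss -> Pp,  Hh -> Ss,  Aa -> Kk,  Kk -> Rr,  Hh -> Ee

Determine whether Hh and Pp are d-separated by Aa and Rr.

Enumerating the 5 paths from Hh to Pp and testing each for blocking by {Aa, Rr}:
Path 1: Hh → Ss → Pp
  Ss is a chain and Ss is not conditioned on — no node blocks this path, so it is active.
Path 2: Hh → Ss → Kk ← Aa → Pp
  Aa is a fork here and Aa is conditioned on, so the path is blocked at Aa.
Path 3: Hh → Ss → Kk → Rr → Pp
  Rr is a chain here and Rr is conditioned on, so the path is blocked at Rr.
Path 4: Hh → Ss → Aa → Pp
  Aa is a chain here and Aa is conditioned on, so the path is blocked at Aa.
Path 5: Hh → Ss → Aa → Kk → Rr → Pp
  Aa is a chain here and Aa is conditioned on, so the path is blocked at Aa.
Because an active path exists, Hh and Pp are not d-separated.

No — Hh and Pp are not d-separated given {Aa, Rr}.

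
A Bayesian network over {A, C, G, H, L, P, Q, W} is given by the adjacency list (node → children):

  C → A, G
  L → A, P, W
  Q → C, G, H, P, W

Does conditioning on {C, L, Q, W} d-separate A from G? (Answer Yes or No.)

We examine all 6 paths between A and G:
Path 1: A ← L → P ← Q → C → G
  L is a fork here and L is conditioned on, so the path is blocked at L.
Path 2: A ← L → P ← Q → G
  L is a fork here and L is conditioned on, so the path is blocked at L.
Path 3: A ← L → W ← Q → C → G
  L is a fork here and L is conditioned on, so the path is blocked at L.
Path 4: A ← L → W ← Q → G
  L is a fork here and L is conditioned on, so the path is blocked at L.
Path 5: A ← C ← Q → G
  C is a chain here and C is conditioned on, so the path is blocked at C.
Path 6: A ← C → G
  C is a fork here and C is conditioned on, so the path is blocked at C.
Every path is blocked, so A and G are d-separated given {C, L, Q, W}.

Yes — A and G are d-separated given {C, L, Q, W}.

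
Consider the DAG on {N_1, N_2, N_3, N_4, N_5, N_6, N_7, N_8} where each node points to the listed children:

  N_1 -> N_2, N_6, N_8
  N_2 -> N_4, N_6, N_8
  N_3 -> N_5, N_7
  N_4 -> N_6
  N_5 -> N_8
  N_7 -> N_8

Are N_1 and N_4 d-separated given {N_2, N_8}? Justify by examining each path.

Yes — N_1 and N_4 are d-separated given {N_2, N_8}.

6 paths connect N_1 and N_4; each must be blocked for d-separation to hold:
  1. N_1 → N_6 ← N_2 → N_4 — N_6:collider[blocks]; N_2:fork[blocks] ⇒ blocked
  2. N_1 → N_6 ← N_4 — N_6:collider[blocks] ⇒ blocked
  3. N_1 → N_2 → N_6 ← N_4 — N_2:chain[blocks]; N_6:collider[blocks] ⇒ blocked
  4. N_1 → N_2 → N_4 — N_2:chain[blocks] ⇒ blocked
  5. N_1 → N_8 ← N_2 → N_6 ← N_4 — N_8:collider[open]; N_2:fork[blocks]; N_6:collider[blocks] ⇒ blocked
  6. N_1 → N_8 ← N_2 → N_4 — N_8:collider[open]; N_2:fork[blocks] ⇒ blocked
Every path is blocked, so N_1 and N_4 are d-separated given {N_2, N_8}.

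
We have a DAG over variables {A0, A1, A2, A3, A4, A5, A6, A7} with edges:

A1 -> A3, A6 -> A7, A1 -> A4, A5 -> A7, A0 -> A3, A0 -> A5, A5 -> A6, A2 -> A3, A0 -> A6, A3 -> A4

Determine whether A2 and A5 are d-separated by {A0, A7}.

There are 3 undirected paths between A2 and A5; checking each against the conditioning set {A0, A7}:
Path 1: A2 → A3 ← A0 → A6 → A7 ← A5
  A3 is a collider here and neither A3 nor any of its descendants is conditioned on, so the collider stays closed — the path is blocked at A3.
Path 2: A2 → A3 ← A0 → A6 ← A5
  A3 is a collider here and neither A3 nor any of its descendants is conditioned on, so the collider stays closed — the path is blocked at A3.
Path 3: A2 → A3 ← A0 → A5
  A3 is a collider here and neither A3 nor any of its descendants is conditioned on, so the collider stays closed — the path is blocked at A3.
All paths are blocked; A2 ⊥ A5 | {A0, A7} holds.

Yes — A2 and A5 are d-separated given {A0, A7}.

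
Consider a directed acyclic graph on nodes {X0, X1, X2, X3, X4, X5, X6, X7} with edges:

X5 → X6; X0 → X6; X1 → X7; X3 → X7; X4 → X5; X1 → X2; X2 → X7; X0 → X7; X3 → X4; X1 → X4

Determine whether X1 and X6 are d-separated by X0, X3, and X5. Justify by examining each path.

Yes

There are 6 undirected paths between X1 and X6; checking each against the conditioning set {X0, X3, X5}:
Path 1: X1 → X7 ← X0 → X6
  X7 is a collider here and neither X7 nor any of its descendants is conditioned on, so the collider stays closed — the path is blocked at X7.
Path 2: X1 → X7 ← X3 → X4 → X5 → X6
  X7 is a collider here and neither X7 nor any of its descendants is conditioned on, so the collider stays closed — the path is blocked at X7.
Path 3: X1 → X2 → X7 ← X0 → X6
  X7 is a collider here and neither X7 nor any of its descendants is conditioned on, so the collider stays closed — the path is blocked at X7.
Path 4: X1 → X2 → X7 ← X3 → X4 → X5 → X6
  X7 is a collider here and neither X7 nor any of its descendants is conditioned on, so the collider stays closed — the path is blocked at X7.
Path 5: X1 → X4 ← X3 → X7 ← X0 → X6
  X3 is a fork here and X3 is conditioned on, so the path is blocked at X3.
Path 6: X1 → X4 → X5 → X6
  X5 is a chain here and X5 is conditioned on, so the path is blocked at X5.
Every path is blocked, so X1 and X6 are d-separated given {X0, X3, X5}.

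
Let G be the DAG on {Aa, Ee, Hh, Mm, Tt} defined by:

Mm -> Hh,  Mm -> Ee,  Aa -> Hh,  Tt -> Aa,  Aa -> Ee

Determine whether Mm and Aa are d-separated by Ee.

No

2 paths connect Mm and Aa; each must be blocked for d-separation to hold:
Path 1: Mm → Hh ← Aa
  Hh is a collider here and neither Hh nor any of its descendants is conditioned on, so the collider stays closed — the path is blocked at Hh.
Path 2: Mm → Ee ← Aa
  Ee is a collider and Ee is conditioned on, which opens it — no node blocks this path, so it is active.
Since the path Mm → Ee ← Aa is active, Mm and Aa are not d-separated given {Ee}.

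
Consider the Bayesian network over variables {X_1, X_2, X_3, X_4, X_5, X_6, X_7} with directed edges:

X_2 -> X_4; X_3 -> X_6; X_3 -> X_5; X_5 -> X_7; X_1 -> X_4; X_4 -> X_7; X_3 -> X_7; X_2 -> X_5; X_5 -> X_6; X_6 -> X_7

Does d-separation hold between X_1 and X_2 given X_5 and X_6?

We examine all 6 paths between X_1 and X_2:
Path 1: X_1 → X_4 ← X_2
  X_4 is a collider here and neither X_4 nor any of its descendants is conditioned on, so the collider stays closed — the path is blocked at X_4.
Path 2: X_1 → X_4 → X_7 ← X_5 ← X_2
  X_7 is a collider here and neither X_7 nor any of its descendants is conditioned on, so the collider stays closed — the path is blocked at X_7.
Path 3: X_1 → X_4 → X_7 ← X_3 → X_5 ← X_2
  X_7 is a collider here and neither X_7 nor any of its descendants is conditioned on, so the collider stays closed — the path is blocked at X_7.
Path 4: X_1 → X_4 → X_7 ← X_3 → X_6 ← X_5 ← X_2
  X_7 is a collider here and neither X_7 nor any of its descendants is conditioned on, so the collider stays closed — the path is blocked at X_7.
Path 5: X_1 → X_4 → X_7 ← X_6 ← X_5 ← X_2
  X_7 is a collider here and neither X_7 nor any of its descendants is conditioned on, so the collider stays closed — the path is blocked at X_7.
Path 6: X_1 → X_4 → X_7 ← X_6 ← X_3 → X_5 ← X_2
  X_7 is a collider here and neither X_7 nor any of its descendants is conditioned on, so the collider stays closed — the path is blocked at X_7.
Since every path is blocked, d-separation holds.

Yes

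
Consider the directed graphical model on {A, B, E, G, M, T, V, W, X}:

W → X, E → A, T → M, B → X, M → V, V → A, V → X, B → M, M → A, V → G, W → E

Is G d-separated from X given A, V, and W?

We examine all 5 paths between G and X:
  1. G ← V → A ← M ← B → X — V:fork[blocks]; A:collider[open]; M:chain[open]; B:fork[open] ⇒ blocked
  2. G ← V → A ← E ← W → X — V:fork[blocks]; A:collider[open]; E:chain[open]; W:fork[blocks] ⇒ blocked
  3. G ← V → X — V:fork[blocks] ⇒ blocked
  4. G ← V ← M → A ← E ← W → X — V:chain[blocks]; M:fork[open]; A:collider[open]; E:chain[open]; W:fork[blocks] ⇒ blocked
  5. G ← V ← M ← B → X — V:chain[blocks]; M:chain[open]; B:fork[open] ⇒ blocked
Every path is blocked, so G and X are d-separated given {A, V, W}.

Yes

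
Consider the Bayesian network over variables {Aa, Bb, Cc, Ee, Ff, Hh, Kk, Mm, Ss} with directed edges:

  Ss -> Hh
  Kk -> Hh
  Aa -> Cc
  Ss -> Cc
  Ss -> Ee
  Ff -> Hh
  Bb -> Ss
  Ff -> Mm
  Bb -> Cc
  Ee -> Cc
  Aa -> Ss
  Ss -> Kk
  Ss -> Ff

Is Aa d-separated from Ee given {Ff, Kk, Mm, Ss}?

We examine all 6 paths between Aa and Ee:
Path 1: Aa → Cc ← Bb → Ss → Ee
  Cc is a collider here and neither Cc nor any of its descendants is conditioned on, so the collider stays closed — the path is blocked at Cc.
Path 2: Aa → Cc ← Ee
  Cc is a collider here and neither Cc nor any of its descendants is conditioned on, so the collider stays closed — the path is blocked at Cc.
Path 3: Aa → Cc ← Ss → Ee
  Cc is a collider here and neither Cc nor any of its descendants is conditioned on, so the collider stays closed — the path is blocked at Cc.
Path 4: Aa → Ss ← Bb → Cc ← Ee
  Cc is a collider here and neither Cc nor any of its descendants is conditioned on, so the collider stays closed — the path is blocked at Cc.
Path 5: Aa → Ss → Ee
  Ss is a chain here and Ss is conditioned on, so the path is blocked at Ss.
Path 6: Aa → Ss → Cc ← Ee
  Ss is a chain here and Ss is conditioned on, so the path is blocked at Ss.
Every path is blocked, so Aa and Ee are d-separated given {Ff, Kk, Mm, Ss}.

Yes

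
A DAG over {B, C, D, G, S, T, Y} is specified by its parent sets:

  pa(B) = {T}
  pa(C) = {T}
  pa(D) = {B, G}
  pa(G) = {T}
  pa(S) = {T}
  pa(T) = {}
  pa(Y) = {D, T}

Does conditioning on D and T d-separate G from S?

Yes

We examine all 3 paths between G and S:
  1. G → D → Y ← T → S — D:chain[blocks]; Y:collider[blocks]; T:fork[blocks] ⇒ blocked
  2. G → D ← B ← T → S — D:collider[open]; B:chain[open]; T:fork[blocks] ⇒ blocked
  3. G ← T → S — T:fork[blocks] ⇒ blocked
All paths are blocked; G ⊥ S | {D, T} holds.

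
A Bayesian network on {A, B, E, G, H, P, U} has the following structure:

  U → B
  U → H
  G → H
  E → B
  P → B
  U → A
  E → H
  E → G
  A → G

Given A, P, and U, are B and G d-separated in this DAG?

We examine all 6 paths between B and G:
  1. B ← E → G — E:fork[open] ⇒ active
  2. B ← E → H ← G — E:fork[open]; H:collider[blocks] ⇒ blocked
  3. B ← E → H ← U → A → G — E:fork[open]; H:collider[blocks]; U:fork[blocks]; A:chain[blocks] ⇒ blocked
  4. B ← U → H ← G — U:fork[blocks]; H:collider[blocks] ⇒ blocked
  5. B ← U → H ← E → G — U:fork[blocks]; H:collider[blocks]; E:fork[open] ⇒ blocked
  6. B ← U → A → G — U:fork[blocks]; A:chain[blocks] ⇒ blocked
Because an active path exists, B and G are not d-separated.

No — B and G are not d-separated given {A, P, U}.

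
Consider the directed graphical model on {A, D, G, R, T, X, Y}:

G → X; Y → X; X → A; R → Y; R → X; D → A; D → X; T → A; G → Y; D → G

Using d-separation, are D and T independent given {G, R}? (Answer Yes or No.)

Yes — D and T are d-separated given {G, R}.

There are 5 undirected paths between D and T; checking each against the conditioning set {G, R}:
Path 1: D → G → Y ← R → X → A ← T
  G is a chain here and G is conditioned on, so the path is blocked at G.
Path 2: D → G → Y → X → A ← T
  G is a chain here and G is conditioned on, so the path is blocked at G.
Path 3: D → G → X → A ← T
  G is a chain here and G is conditioned on, so the path is blocked at G.
Path 4: D → A ← T
  A is a collider here and neither A nor any of its descendants is conditioned on, so the collider stays closed — the path is blocked at A.
Path 5: D → X → A ← T
  A is a collider here and neither A nor any of its descendants is conditioned on, so the collider stays closed — the path is blocked at A.
All paths are blocked; D ⊥ T | {G, R} holds.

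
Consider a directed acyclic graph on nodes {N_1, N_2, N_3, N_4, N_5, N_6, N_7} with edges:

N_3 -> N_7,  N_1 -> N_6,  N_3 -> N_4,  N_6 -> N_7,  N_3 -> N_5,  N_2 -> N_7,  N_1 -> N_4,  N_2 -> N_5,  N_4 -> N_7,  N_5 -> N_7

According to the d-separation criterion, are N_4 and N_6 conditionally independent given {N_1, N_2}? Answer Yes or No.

Yes

There are 5 undirected paths between N_4 and N_6; checking each against the conditioning set {N_1, N_2}:
  1. N_4 ← N_1 → N_6 — N_1:fork[blocks] ⇒ blocked
  2. N_4 ← N_3 → N_5 ← N_2 → N_7 ← N_6 — N_3:fork[open]; N_5:collider[blocks]; N_2:fork[blocks]; N_7:collider[blocks] ⇒ blocked
  3. N_4 ← N_3 → N_5 → N_7 ← N_6 — N_3:fork[open]; N_5:chain[open]; N_7:collider[blocks] ⇒ blocked
  4. N_4 ← N_3 → N_7 ← N_6 — N_3:fork[open]; N_7:collider[blocks] ⇒ blocked
  5. N_4 → N_7 ← N_6 — N_7:collider[blocks] ⇒ blocked
All paths are blocked; N_4 ⊥ N_6 | {N_1, N_2} holds.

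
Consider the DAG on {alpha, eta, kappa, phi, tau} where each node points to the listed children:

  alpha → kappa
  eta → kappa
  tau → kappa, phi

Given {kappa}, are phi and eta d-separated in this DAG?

The only undirected path from phi to eta is:
  1. phi ← tau → kappa ← eta — tau:fork[open]; kappa:collider[open] ⇒ active
Since the path phi ← tau → kappa ← eta is active, phi and eta are not d-separated given {kappa}.

No — phi and eta are not d-separated given {kappa}.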